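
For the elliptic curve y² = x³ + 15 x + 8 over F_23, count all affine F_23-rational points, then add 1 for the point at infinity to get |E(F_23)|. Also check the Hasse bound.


Affine points = {(0, 10), (0, 13), (1, 1), (1, 22), (2, 0), (5, 1), (5, 22), (10, 10), (10, 13), (11, 3), (11, 20), (13, 10), (13, 13), (14, 8), (14, 15), (17, 1), (17, 22), (21, 4), (21, 19)}; affine count = 19; |E(F_23)| = 20.

Discriminant check: Δ ∝ 4a³ + 27b² = 4·15³ + 27·8² = 4·3375 + 27·64 ≡ 2 (mod 23). Nonzero ⇒ E is nonsingular.
For each x ∈ F_23, compute rhs = x³ + 15·x + 8 mod 23, then count y ∈ F_23 with y² ≡ rhs.
  x = 0: rhs = 8, matching y values: 10, 13 (2 points).
  x = 1: rhs = 1, matching y values: 1, 22 (2 points).
  x = 2: rhs = 0, matching y values: 0 (1 points).
  x = 3: rhs = 11, matching y values: none (0 points).
  x = 4: rhs = 17, matching y values: none (0 points).
  x = 5: rhs = 1, matching y values: 1, 22 (2 points).
  x = 6: rhs = 15, matching y values: none (0 points).
  x = 7: rhs = 19, matching y values: none (0 points).
  x = 8: rhs = 19, matching y values: none (0 points).
  x = 9: rhs = 21, matching y values: none (0 points).
  x = 10: rhs = 8, matching y values: 10, 13 (2 points).
  x = 11: rhs = 9, matching y values: 3, 20 (2 points).
  x = 12: rhs = 7, matching y values: none (0 points).
  x = 13: rhs = 8, matching y values: 10, 13 (2 points).
  x = 14: rhs = 18, matching y values: 8, 15 (2 points).
  x = 15: rhs = 20, matching y values: none (0 points).
  x = 16: rhs = 20, matching y values: none (0 points).
  x = 17: rhs = 1, matching y values: 1, 22 (2 points).
  x = 18: rhs = 15, matching y values: none (0 points).
  x = 19: rhs = 22, matching y values: none (0 points).
  x = 20: rhs = 5, matching y values: none (0 points).
  x = 21: rhs = 16, matching y values: 4, 19 (2 points).
  x = 22: rhs = 15, matching y values: none (0 points).
Total affine count: 19.
Full point count |E(F_23)| = 19 + 1 = 20.
Hasse bound: |20 − (23+1)| = |-4| = 4 ≤ 2√23 ≈ 9.5917 ✓.


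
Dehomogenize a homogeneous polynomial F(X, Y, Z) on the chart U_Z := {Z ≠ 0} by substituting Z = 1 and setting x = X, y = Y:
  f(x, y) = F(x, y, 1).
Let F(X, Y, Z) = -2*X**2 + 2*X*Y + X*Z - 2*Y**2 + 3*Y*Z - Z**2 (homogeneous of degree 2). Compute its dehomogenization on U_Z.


f(x, y) = -2*x**2 + 2*x*y + x - 2*y**2 + 3*y - 1

On U_Z we set Z = 1. Each monomial c·X^i·Y^j·Z^k in F becomes c·x^i·y^j·1^k = c·x^i·y^j.
Substituting Z = 1: F(X, Y, 1) = -2*x**2 + 2*x*y + x - 2*y**2 + 3*y - 1.
Note: deg(f) ≤ deg(F) = 2; strict inequality happens when F is divisible by Z (lost terms).


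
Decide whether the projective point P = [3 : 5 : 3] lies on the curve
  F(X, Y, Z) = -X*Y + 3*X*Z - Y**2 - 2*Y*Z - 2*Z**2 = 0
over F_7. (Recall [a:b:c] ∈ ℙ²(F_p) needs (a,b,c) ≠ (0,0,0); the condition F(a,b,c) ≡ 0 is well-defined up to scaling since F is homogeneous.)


F(3,5,3) ≡ 2 (mod 7); P is NOT on the curve.

Evaluate F(3, 5, 3) term-by-term (mod 7).
  -X*Y ↦ -1·3·5·1 = -15
  3*X*Z ↦ 3·3·1·3 = 27
  -Y**2 ↦ -1·1·25·1 = -25
  -2*Y*Z ↦ -2·1·5·3 = -30
  -2*Z**2 ↦ -2·1·1·9 = -18
Sum: F(3, 5, 3) = (-15) + (27) + (-25) + (-30) + (-18) = -61.
Reducing mod 7: -61 ≡ 2 (mod 7).
Since F(a, b, c) ≡ 2 ≠ 0 (mod 7), P does NOT lie on the curve.


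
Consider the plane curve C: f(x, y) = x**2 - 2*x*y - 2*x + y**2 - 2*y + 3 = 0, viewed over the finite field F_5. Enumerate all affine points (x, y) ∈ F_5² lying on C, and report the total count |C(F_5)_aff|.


Affine F_5-points: {(2, 2), (2, 4), (3, 4), (4, 2), (4, 3)}; count = 5.

For each of the 25 pairs (x, y) ∈ F_5², evaluate f(x, y) mod 5. Record the zeros.
  x = 0: [0↦3, 1↦2, 2↦3, 3↦1, 4↦1]  zeros at y ∈ ∅
  x = 1: [0↦2, 1↦4, 2↦3, 3↦4, 4↦2]  zeros at y ∈ ∅
  x = 2: [0↦3, 1↦3, 2↦0, 3↦4, 4↦0]  zeros at y ∈ {2, 4}
  x = 3: [0↦1, 1↦4, 2↦4, 3↦1, 4↦0]  zeros at y ∈ {4}
  x = 4: [0↦1, 1↦2, 2↦0, 3↦0, 4↦2]  zeros at y ∈ {2, 3}
Collecting zeros: affine points = {(2, 2), (2, 4), (3, 4), (4, 2), (4, 3)}.
Total count |C(F_5)_aff| = 5.


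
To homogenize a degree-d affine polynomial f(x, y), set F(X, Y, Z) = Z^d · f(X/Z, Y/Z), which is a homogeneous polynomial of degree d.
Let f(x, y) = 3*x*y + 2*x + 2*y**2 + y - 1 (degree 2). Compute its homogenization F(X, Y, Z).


F(X, Y, Z) = 3*X*Y + 2*X*Z + 2*Y**2 + Y*Z - Z**2

deg(f) = 2.
Substitute x = X/Z, y = Y/Z into f, then multiply by Z^2.
  monomial 3·x^1·y^1 ↦ 3·X^1·Y^1·Z^0.
  monomial 2·x^1·y^0 ↦ 2·X^1·Y^0·Z^1.
  monomial 2·x^0·y^2 ↦ 2·X^0·Y^2·Z^0.
  monomial 1·x^0·y^1 ↦ 1·X^0·Y^1·Z^1.
  monomial -1·x^0·y^0 ↦ -1·X^0·Y^0·Z^2.
Collecting: F(X, Y, Z) = 3*X*Y + 2*X*Z + 2*Y**2 + Y*Z - Z**2.


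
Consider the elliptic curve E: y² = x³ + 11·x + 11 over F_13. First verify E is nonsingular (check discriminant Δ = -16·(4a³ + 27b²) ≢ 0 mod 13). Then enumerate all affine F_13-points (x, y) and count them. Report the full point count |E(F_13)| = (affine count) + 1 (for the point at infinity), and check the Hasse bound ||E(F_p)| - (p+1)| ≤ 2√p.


Affine points = {(1, 6), (1, 7), (5, 3), (5, 10), (8, 0), (10, 4), (10, 9), (12, 5), (12, 8)}; affine count = 9; |E(F_13)| = 10.

Discriminant check: Δ ∝ 4a³ + 27b² = 4·11³ + 27·11² = 4·1331 + 27·121 ≡ 11 (mod 13). Nonzero ⇒ E is nonsingular.
For each x ∈ F_13, compute rhs = x³ + 11·x + 11 mod 13, then count y ∈ F_13 with y² ≡ rhs.
  x = 0: rhs = 11, matching y values: none (0 points).
  x = 1: rhs = 10, matching y values: 6, 7 (2 points).
  x = 2: rhs = 2, matching y values: none (0 points).
  x = 3: rhs = 6, matching y values: none (0 points).
  x = 4: rhs = 2, matching y values: none (0 points).
  x = 5: rhs = 9, matching y values: 3, 10 (2 points).
  x = 6: rhs = 7, matching y values: none (0 points).
  x = 7: rhs = 2, matching y values: none (0 points).
  x = 8: rhs = 0, matching y values: 0 (1 points).
  x = 9: rhs = 7, matching y values: none (0 points).
  x = 10: rhs = 3, matching y values: 4, 9 (2 points).
  x = 11: rhs = 7, matching y values: none (0 points).
  x = 12: rhs = 12, matching y values: 5, 8 (2 points).
Total affine count: 9.
Full point count |E(F_13)| = 9 + 1 = 10.
Hasse bound: |10 − (13+1)| = |-4| = 4 ≤ 2√13 ≈ 7.2111 ✓.


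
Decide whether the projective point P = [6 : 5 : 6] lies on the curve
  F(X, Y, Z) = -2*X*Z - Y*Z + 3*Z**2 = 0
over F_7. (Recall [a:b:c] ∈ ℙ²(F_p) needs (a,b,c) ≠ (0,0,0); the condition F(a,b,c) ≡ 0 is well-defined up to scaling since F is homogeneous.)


F(6,5,6) ≡ 6 (mod 7); P is NOT on the curve.

Evaluate F(6, 5, 6) term-by-term (mod 7).
  -2*X*Z ↦ -2·6·1·6 = -72
  -Y*Z ↦ -1·1·5·6 = -30
  3*Z**2 ↦ 3·1·1·36 = 108
Sum: F(6, 5, 6) = (-72) + (-30) + (108) = 6.
Reducing mod 7: 6 ≡ 6 (mod 7).
Since F(a, b, c) ≡ 6 ≠ 0 (mod 7), P does NOT lie on the curve.


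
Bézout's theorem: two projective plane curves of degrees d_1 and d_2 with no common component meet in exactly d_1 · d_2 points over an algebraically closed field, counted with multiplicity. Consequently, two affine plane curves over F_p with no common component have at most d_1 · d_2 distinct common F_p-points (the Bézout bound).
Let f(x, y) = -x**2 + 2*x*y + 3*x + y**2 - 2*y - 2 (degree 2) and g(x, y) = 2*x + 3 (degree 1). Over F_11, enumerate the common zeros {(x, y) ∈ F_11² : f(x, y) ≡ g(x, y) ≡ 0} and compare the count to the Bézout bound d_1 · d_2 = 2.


Common zeros: {(4, 6), (4, 10)}; count = 2; Bézout bound = 2.

deg(f) = 2, deg(g) = 1, so Bézout bound = 2.
Scan x ∈ F_11. For each x, list the y ∈ F_11 with f(x, y) ≡ 0 and those with g(x, y) ≡ 0 (mod 11); the common zeros in that column are the intersection.
  x = 0: f ≡ 0 at y ∈ {6, 7}; g ≡ 0 at y ∈ ∅; common: ∅.
  x = 1: f ≡ 0 at y ∈ {0}; g ≡ 0 at y ∈ ∅; common: ∅.
  x = 2: f ≡ 0 at y ∈ {0, 9}; g ≡ 0 at y ∈ ∅; common: ∅.
  x = 3: f ≡ 0 at y ∈ ∅; g ≡ 0 at y ∈ ∅; common: ∅.
  x = 4: f ≡ 0 at y ∈ {6, 10}; g ≡ 0 at y ∈ {0, 1, 2, 3, 4, 5, 6, 7, 8, 9, 10}; common: {6, 10}.
  x = 5: f ≡ 0 at y ∈ ∅; g ≡ 0 at y ∈ ∅; common: ∅.
  x = 6: f ≡ 0 at y ∈ {5, 7}; g ≡ 0 at y ∈ ∅; common: ∅.
  x = 7: f ≡ 0 at y ∈ {5}; g ≡ 0 at y ∈ ∅; common: ∅.
  x = 8: f ≡ 0 at y ∈ {9, 10}; g ≡ 0 at y ∈ ∅; common: ∅.
  x = 9: f ≡ 0 at y ∈ ∅; g ≡ 0 at y ∈ ∅; common: ∅.
  x = 10: f ≡ 0 at y ∈ ∅; g ≡ 0 at y ∈ ∅; common: ∅.
Collecting: common zeros = {(4, 6), (4, 10)}, so the count is 2.
Comparison with the Bézout bound: 2 ≤ 2 = deg(f)·deg(g), as expected for curves with no common component (the bound is attained).


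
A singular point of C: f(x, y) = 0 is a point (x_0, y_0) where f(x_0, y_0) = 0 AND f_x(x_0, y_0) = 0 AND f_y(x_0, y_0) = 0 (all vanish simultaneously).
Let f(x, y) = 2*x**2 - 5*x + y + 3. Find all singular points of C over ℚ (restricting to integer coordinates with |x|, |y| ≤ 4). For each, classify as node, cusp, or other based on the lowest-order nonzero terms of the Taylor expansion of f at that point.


No singular points in the scanned grid; C is smooth there.

Compute partial derivatives:
  f_x = 4*x - 5.
  f_y = 1.
f_y = 1 is a nonzero constant, so f_y never vanishes: no point (x, y) can satisfy f = f_x = f_y = 0. In particular no (x, y) ∈ {−4, ..., 4}² is singular; the curve is smooth.


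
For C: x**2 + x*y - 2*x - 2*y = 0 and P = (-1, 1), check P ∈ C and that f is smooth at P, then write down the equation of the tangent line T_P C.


Tangent line at P: -3*x - 3*y = 0.

Step 1: f(-1, 1) = 0, so P lies on C.
Step 2: partial derivatives
  f_x(x, y) = 2*x + y - 2, f_y(x, y) = x - 2.
  f_x(P) = -3, f_y(P) = -3 (gradient nonzero, so P is smooth).
Step 3: tangent line at P: -3·(x − -1) + -3·(y − 1) = 0.
Expanding: -3*x - 3*y = 0.


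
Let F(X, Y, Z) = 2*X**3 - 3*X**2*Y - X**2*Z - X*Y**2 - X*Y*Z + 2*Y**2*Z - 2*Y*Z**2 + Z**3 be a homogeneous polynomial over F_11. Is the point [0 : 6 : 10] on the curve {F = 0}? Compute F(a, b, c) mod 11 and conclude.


F(0,6,10) ≡ 3 (mod 11); P is NOT on the curve.

Evaluate F(0, 6, 10) term-by-term (mod 11).
  2*X**3 ↦ 2·0·1·1 = 0
  -3*X**2*Y ↦ -3·0·6·1 = 0
  -X**2*Z ↦ -1·0·1·10 = 0
  -X*Y**2 ↦ -1·0·36·1 = 0
  -X*Y*Z ↦ -1·0·6·10 = 0
  2*Y**2*Z ↦ 2·1·36·10 = 720
  -2*Y*Z**2 ↦ -2·1·6·100 = -1200
  Z**3 ↦ 1·1·1·1000 = 1000
Sum: F(0, 6, 10) = (0) + (0) + (0) + (0) + (0) + (720) + (-1200) + (1000) = 520.
Reducing mod 11: 520 ≡ 3 (mod 11).
Since F(a, b, c) ≡ 3 ≠ 0 (mod 11), P does NOT lie on the curve.


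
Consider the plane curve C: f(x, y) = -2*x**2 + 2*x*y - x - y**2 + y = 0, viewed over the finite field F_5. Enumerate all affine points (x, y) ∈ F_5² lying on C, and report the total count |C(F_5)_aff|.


Affine F_5-points: {(0, 0), (0, 1), (2, 0), (3, 1)}; count = 4.

For each of the 25 pairs (x, y) ∈ F_5², evaluate f(x, y) mod 5. Record the zeros.
  x = 0: [0↦0, 1↦0, 2↦3, 3↦4, 4↦3]  zeros at y ∈ {0, 1}
  x = 1: [0↦2, 1↦4, 2↦4, 3↦2, 4↦3]  zeros at y ∈ ∅
  x = 2: [0↦0, 1↦4, 2↦1, 3↦1, 4↦4]  zeros at y ∈ {0}
  x = 3: [0↦4, 1↦0, 2↦4, 3↦1, 4↦1]  zeros at y ∈ {1}
  x = 4: [0↦4, 1↦2, 2↦3, 3↦2, 4↦4]  zeros at y ∈ ∅
Collecting zeros: affine points = {(0, 0), (0, 1), (2, 0), (3, 1)}.
Total count |C(F_5)_aff| = 4.


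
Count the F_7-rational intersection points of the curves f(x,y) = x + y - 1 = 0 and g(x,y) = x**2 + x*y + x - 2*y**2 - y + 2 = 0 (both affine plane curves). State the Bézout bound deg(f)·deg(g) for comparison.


Common zeros: ∅; count = 0; Bézout bound = 2.

deg(f) = 1, deg(g) = 2, so Bézout bound = 2.
Scan x ∈ F_7. For each x, list the y ∈ F_7 with f(x, y) ≡ 0 and those with g(x, y) ≡ 0 (mod 7); the common zeros in that column are the intersection.
  x = 0: f ≡ 0 at y ∈ {1}; g ≡ 0 at y ∈ ∅; common: ∅.
  x = 1: f ≡ 0 at y ∈ {0}; g ≡ 0 at y ∈ {3, 4}; common: ∅.
  x = 2: f ≡ 0 at y ∈ {6}; g ≡ 0 at y ∈ {1, 3}; common: ∅.
  x = 3: f ≡ 0 at y ∈ {5}; g ≡ 0 at y ∈ {0, 1}; common: ∅.
  x = 4: f ≡ 0 at y ∈ {4}; g ≡ 0 at y ∈ ∅; common: ∅.
  x = 5: f ≡ 0 at y ∈ {3}; g ≡ 0 at y ∈ ∅; common: ∅.
  x = 6: f ≡ 0 at y ∈ {2}; g ≡ 0 at y ∈ ∅; common: ∅.
Collecting: common zeros = ∅, so the count is 0.
Comparison with the Bézout bound: 0 ≤ 2 = deg(f)·deg(g), as expected for curves with no common component (the affine F_7-count falls short of the bound because intersections may lie at infinity, over extension fields, or carry multiplicity).


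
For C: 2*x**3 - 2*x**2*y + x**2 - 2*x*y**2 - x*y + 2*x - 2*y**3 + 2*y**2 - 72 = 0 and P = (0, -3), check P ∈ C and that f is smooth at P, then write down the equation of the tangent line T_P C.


Tangent line at P: -13*x - 66*y - 198 = 0.

Step 1: f(0, -3) = 0, so P lies on C.
Step 2: partial derivatives
  f_x(x, y) = 6*x**2 - 4*x*y + 2*x - 2*y**2 - y + 2, f_y(x, y) = -2*x**2 - 4*x*y - x - 6*y**2 + 4*y.
  f_x(P) = -13, f_y(P) = -66 (gradient nonzero, so P is smooth).
Step 3: tangent line at P: -13·(x − 0) + -66·(y − -3) = 0.
Expanding: -13*x - 66*y - 198 = 0.


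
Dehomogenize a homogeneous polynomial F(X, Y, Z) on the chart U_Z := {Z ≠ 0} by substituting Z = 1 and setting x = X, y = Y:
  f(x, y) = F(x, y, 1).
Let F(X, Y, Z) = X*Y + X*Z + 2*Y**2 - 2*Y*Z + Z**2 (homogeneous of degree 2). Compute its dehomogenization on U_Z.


f(x, y) = x*y + x + 2*y**2 - 2*y + 1

On U_Z we set Z = 1. Each monomial c·X^i·Y^j·Z^k in F becomes c·x^i·y^j·1^k = c·x^i·y^j.
Substituting Z = 1: F(X, Y, 1) = x*y + x + 2*y**2 - 2*y + 1.
Note: deg(f) ≤ deg(F) = 2; strict inequality happens when F is divisible by Z (lost terms).


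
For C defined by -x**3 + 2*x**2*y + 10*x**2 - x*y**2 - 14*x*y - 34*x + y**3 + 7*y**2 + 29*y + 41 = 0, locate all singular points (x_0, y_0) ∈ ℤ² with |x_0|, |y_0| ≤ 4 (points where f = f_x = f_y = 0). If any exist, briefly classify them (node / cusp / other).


Singular points: {(3, -1)}; classification: node.

Compute partial derivatives:
  f_x = -3*x**2 + 4*x*y + 20*x - y**2 - 14*y - 34.
  f_y = 2*x**2 - 2*x*y - 14*x + 3*y**2 + 14*y + 29.
Scan x_0 ∈ {−4, ..., 4}. For each x_0, f_y(x_0, y) is a polynomial in y; find its integer roots y ∈ {−4, ..., 4}, then test f_x and f at those candidates.
  x = -4: f_y(-4, y) = 3*y**2 + 22*y + 117; no integer root y with |y| ≤ 4.
  x = -3: f_y(-3, y) = 3*y**2 + 20*y + 89; no integer root y with |y| ≤ 4.
  x = -2: f_y(-2, y) = 3*y**2 + 18*y + 65; no integer root y with |y| ≤ 4.
  x = -1: f_y(-1, y) = 3*y**2 + 16*y + 45; no integer root y with |y| ≤ 4.
  x = 0: f_y(0, y) = 3*y**2 + 14*y + 29; no integer root y with |y| ≤ 4.
  x = 1: f_y(1, y) = 3*y**2 + 12*y + 17; no integer root y with |y| ≤ 4.
  x = 2: f_y(2, y) = 3*y**2 + 10*y + 9; no integer root y with |y| ≤ 4.
  x = 3: f_y(3, y) = 3*y**2 + 8*y + 5; vanishes at y ∈ {-1}. (3, -1): f_x = 0, f = 0 — SINGULAR.
  x = 4: f_y(4, y) = 3*y**2 + 6*y + 5; no integer root y with |y| ≤ 4.
Only singular point on the grid: (3, -1).
Classify: substitute x = 3 + u, y = -1 + v and expand: f = -u**3 + 2*u**2*v - u**2 - u*v**2 + v**3 + v**2.
No constant or linear terms (consistent with a singular point). Quadratic part: -u**2 + v**2. Cubic part: -u**3 + 2*u**2*v - u*v**2 + v**3.
The quadratic part v**2 - u**2 = (v − u)(v + u) splits into two distinct linear factors, so there are two distinct tangent lines y − -1 = ±(x − 3) — this is a node (ordinary double point).
Classification: node.


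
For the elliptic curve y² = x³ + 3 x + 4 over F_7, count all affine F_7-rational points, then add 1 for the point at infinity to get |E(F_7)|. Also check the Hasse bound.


Affine points = {(0, 2), (0, 5), (1, 1), (1, 6), (2, 2), (2, 5), (5, 2), (5, 5), (6, 0)}; affine count = 9; |E(F_7)| = 10.

Discriminant check: Δ ∝ 4a³ + 27b² = 4·3³ + 27·4² = 4·27 + 27·16 ≡ 1 (mod 7). Nonzero ⇒ E is nonsingular.
For each x ∈ F_7, compute rhs = x³ + 3·x + 4 mod 7, then count y ∈ F_7 with y² ≡ rhs.
  x = 0: rhs = 4, matching y values: 2, 5 (2 points).
  x = 1: rhs = 1, matching y values: 1, 6 (2 points).
  x = 2: rhs = 4, matching y values: 2, 5 (2 points).
  x = 3: rhs = 5, matching y values: none (0 points).
  x = 4: rhs = 3, matching y values: none (0 points).
  x = 5: rhs = 4, matching y values: 2, 5 (2 points).
  x = 6: rhs = 0, matching y values: 0 (1 points).
Total affine count: 9.
Full point count |E(F_7)| = 9 + 1 = 10.
Hasse bound: |10 − (7+1)| = |2| = 2 ≤ 2√7 ≈ 5.2915 ✓.


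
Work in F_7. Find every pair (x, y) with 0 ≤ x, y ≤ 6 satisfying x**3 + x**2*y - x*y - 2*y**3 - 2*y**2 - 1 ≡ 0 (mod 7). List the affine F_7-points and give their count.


Affine F_7-points: {(0, 4), (0, 5), (1, 0), (1, 6), (2, 0), (3, 1), (3, 2), (3, 3), (4, 0), (4, 2), (4, 4), (5, 1), (5, 2), (5, 3), (6, 4)}; count = 15.

For each of the 49 pairs (x, y) ∈ F_7², evaluate f(x, y) mod 7. Record the zeros.
  x = 0: [0↦6, 1↦2, 2↦3, 3↦4, 4↦0, 5↦0, 6↦6]  zeros at y ∈ {4, 5}
  x = 1: [0↦0, 1↦3, 2↦4, 3↦5, 4↦1, 5↦1, 6↦0]  zeros at y ∈ {0, 6}
  x = 2: [0↦0, 1↦5, 2↦1, 3↦4, 4↦2, 5↦4, 6↦5]  zeros at y ∈ {0}
  x = 3: [0↦5, 1↦0, 2↦0, 3↦0, 4↦2, 5↦1, 6↦6]  zeros at y ∈ {1, 2, 3}
  x = 4: [0↦0, 1↦1, 2↦0, 3↦6, 4↦0, 5↦5, 6↦2]  zeros at y ∈ {0, 2, 4}
  x = 5: [0↦5, 1↦0, 2↦0, 3↦0, 4↦2, 5↦1, 6↦6]  zeros at y ∈ {1, 2, 3}
  x = 6: [0↦5, 1↦3, 2↦6, 3↦2, 4↦0, 5↦2, 6↦3]  zeros at y ∈ {4}
Collecting zeros: affine points = {(0, 4), (0, 5), (1, 0), (1, 6), (2, 0), (3, 1), (3, 2), (3, 3), (4, 0), (4, 2), (4, 4), (5, 1), (5, 2), (5, 3), (6, 4)}.
Total count |C(F_7)_aff| = 15.


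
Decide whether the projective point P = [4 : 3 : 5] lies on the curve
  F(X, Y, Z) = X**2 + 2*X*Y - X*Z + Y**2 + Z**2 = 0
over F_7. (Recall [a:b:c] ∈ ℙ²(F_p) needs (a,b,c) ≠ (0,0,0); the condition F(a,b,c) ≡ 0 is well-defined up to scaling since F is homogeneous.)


F(4,3,5) ≡ 5 (mod 7); P is NOT on the curve.

Evaluate F(4, 3, 5) term-by-term (mod 7).
  X**2 ↦ 1·16·1·1 = 16
  2*X*Y ↦ 2·4·3·1 = 24
  -X*Z ↦ -1·4·1·5 = -20
  Y**2 ↦ 1·1·9·1 = 9
  Z**2 ↦ 1·1·1·25 = 25
Sum: F(4, 3, 5) = (16) + (24) + (-20) + (9) + (25) = 54.
Reducing mod 7: 54 ≡ 5 (mod 7).
Since F(a, b, c) ≡ 5 ≠ 0 (mod 7), P does NOT lie on the curve.


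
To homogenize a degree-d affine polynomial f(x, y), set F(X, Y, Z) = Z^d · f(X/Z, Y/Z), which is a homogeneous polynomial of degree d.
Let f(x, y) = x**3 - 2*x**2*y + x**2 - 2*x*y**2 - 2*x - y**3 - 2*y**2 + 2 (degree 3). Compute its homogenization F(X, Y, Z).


F(X, Y, Z) = X**3 - 2*X**2*Y + X**2*Z - 2*X*Y**2 - 2*X*Z**2 - Y**3 - 2*Y**2*Z + 2*Z**3

deg(f) = 3.
Substitute x = X/Z, y = Y/Z into f, then multiply by Z^3.
  monomial 1·x^3·y^0 ↦ 1·X^3·Y^0·Z^0.
  monomial -2·x^2·y^1 ↦ -2·X^2·Y^1·Z^0.
  monomial 1·x^2·y^0 ↦ 1·X^2·Y^0·Z^1.
  monomial -2·x^1·y^2 ↦ -2·X^1·Y^2·Z^0.
  monomial -2·x^1·y^0 ↦ -2·X^1·Y^0·Z^2.
  monomial -1·x^0·y^3 ↦ -1·X^0·Y^3·Z^0.
  monomial -2·x^0·y^2 ↦ -2·X^0·Y^2·Z^1.
  monomial 2·x^0·y^0 ↦ 2·X^0·Y^0·Z^3.
Collecting: F(X, Y, Z) = X**3 - 2*X**2*Y + X**2*Z - 2*X*Y**2 - 2*X*Z**2 - Y**3 - 2*Y**2*Z + 2*Z**3.


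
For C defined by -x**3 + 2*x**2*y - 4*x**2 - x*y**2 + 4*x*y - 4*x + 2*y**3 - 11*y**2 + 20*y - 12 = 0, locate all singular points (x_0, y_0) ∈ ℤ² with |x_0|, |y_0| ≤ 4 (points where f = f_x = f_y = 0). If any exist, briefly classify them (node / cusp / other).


Singular points: {(0, 2)}; classification: cusp.

Compute partial derivatives:
  f_x = -3*x**2 + 4*x*y - 8*x - y**2 + 4*y - 4.
  f_y = 2*x**2 - 2*x*y + 4*x + 6*y**2 - 22*y + 20.
Scan x_0 ∈ {−4, ..., 4}. For each x_0, f_y(x_0, y) is a polynomial in y; find its integer roots y ∈ {−4, ..., 4}, then test f_x and f at those candidates.
  x = -4: f_y(-4, y) = 6*y**2 - 14*y + 36; no integer root y with |y| ≤ 4.
  x = -3: f_y(-3, y) = 6*y**2 - 16*y + 26; no integer root y with |y| ≤ 4.
  x = -2: f_y(-2, y) = 6*y**2 - 18*y + 20; no integer root y with |y| ≤ 4.
  x = -1: f_y(-1, y) = 6*y**2 - 20*y + 18; no integer root y with |y| ≤ 4.
  x = 0: f_y(0, y) = 6*y**2 - 22*y + 20; vanishes at y ∈ {2}. (0, 2): f_x = 0, f = 0 — SINGULAR.
  x = 1: f_y(1, y) = 6*y**2 - 24*y + 26; no integer root y with |y| ≤ 4.
  x = 2: f_y(2, y) = 6*y**2 - 26*y + 36; no integer root y with |y| ≤ 4.
  x = 3: f_y(3, y) = 6*y**2 - 28*y + 50; no integer root y with |y| ≤ 4.
  x = 4: f_y(4, y) = 6*y**2 - 30*y + 68; no integer root y with |y| ≤ 4.
Only singular point on the grid: (0, 2).
Classify: substitute x = 0 + u, y = 2 + v and expand: f = -u**3 + 2*u**2*v - u*v**2 + 2*v**3 + v**2.
No constant or linear terms (consistent with a singular point). Quadratic part: v**2. Cubic part: -u**3 + 2*u**2*v - u*v**2 + 2*v**3.
The quadratic part v**2 is a perfect square, so there is a single (double) tangent line v = 0, i.e. y = 2. Restricting the cubic part to that line (v = 0) leaves -u**3 ≠ 0, so f is not divisible by v and the branch is v² ≈ u**3 to lowest order — this is a cusp.
Classification: cusp.


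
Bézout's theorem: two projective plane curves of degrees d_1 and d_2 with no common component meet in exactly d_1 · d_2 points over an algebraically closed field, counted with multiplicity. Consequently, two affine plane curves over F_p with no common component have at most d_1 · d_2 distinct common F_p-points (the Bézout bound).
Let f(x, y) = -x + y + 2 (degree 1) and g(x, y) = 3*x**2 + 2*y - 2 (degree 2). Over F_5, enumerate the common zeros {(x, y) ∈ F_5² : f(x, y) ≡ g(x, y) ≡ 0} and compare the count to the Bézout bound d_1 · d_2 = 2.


Common zeros: {(2, 0), (4, 2)}; count = 2; Bézout bound = 2.

deg(f) = 1, deg(g) = 2, so Bézout bound = 2.
Scan x ∈ F_5. For each x, list the y ∈ F_5 with f(x, y) ≡ 0 and those with g(x, y) ≡ 0 (mod 5); the common zeros in that column are the intersection.
  x = 0: f ≡ 0 at y ∈ {3}; g ≡ 0 at y ∈ {1}; common: ∅.
  x = 1: f ≡ 0 at y ∈ {4}; g ≡ 0 at y ∈ {2}; common: ∅.
  x = 2: f ≡ 0 at y ∈ {0}; g ≡ 0 at y ∈ {0}; common: {0}.
  x = 3: f ≡ 0 at y ∈ {1}; g ≡ 0 at y ∈ {0}; common: ∅.
  x = 4: f ≡ 0 at y ∈ {2}; g ≡ 0 at y ∈ {2}; common: {2}.
Collecting: common zeros = {(2, 0), (4, 2)}, so the count is 2.
Comparison with the Bézout bound: 2 ≤ 2 = deg(f)·deg(g), as expected for curves with no common component (the bound is attained).


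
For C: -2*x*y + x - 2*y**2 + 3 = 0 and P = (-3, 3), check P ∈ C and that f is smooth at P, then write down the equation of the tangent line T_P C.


Tangent line at P: -5*x - 6*y + 3 = 0.

Step 1: f(-3, 3) = 0, so P lies on C.
Step 2: partial derivatives
  f_x(x, y) = 1 - 2*y, f_y(x, y) = -2*x - 4*y.
  f_x(P) = -5, f_y(P) = -6 (gradient nonzero, so P is smooth).
Step 3: tangent line at P: -5·(x − -3) + -6·(y − 3) = 0.
Expanding: -5*x - 6*y + 3 = 0.


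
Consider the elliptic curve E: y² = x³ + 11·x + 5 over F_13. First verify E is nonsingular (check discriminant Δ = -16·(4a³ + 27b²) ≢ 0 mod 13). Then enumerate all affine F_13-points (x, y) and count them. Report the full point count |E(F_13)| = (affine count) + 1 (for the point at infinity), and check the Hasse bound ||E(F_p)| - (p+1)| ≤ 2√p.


Affine points = {(1, 2), (1, 11), (2, 3), (2, 10), (3, 0), (4, 3), (4, 10), (5, 4), (5, 9), (6, 1), (6, 12), (7, 3), (7, 10), (9, 1), (9, 12), (10, 6), (10, 7), (11, 1), (11, 12)}; affine count = 19; |E(F_13)| = 20.

Discriminant check: Δ ∝ 4a³ + 27b² = 4·11³ + 27·5² = 4·1331 + 27·25 ≡ 6 (mod 13). Nonzero ⇒ E is nonsingular.
For each x ∈ F_13, compute rhs = x³ + 11·x + 5 mod 13, then count y ∈ F_13 with y² ≡ rhs.
  x = 0: rhs = 5, matching y values: none (0 points).
  x = 1: rhs = 4, matching y values: 2, 11 (2 points).
  x = 2: rhs = 9, matching y values: 3, 10 (2 points).
  x = 3: rhs = 0, matching y values: 0 (1 points).
  x = 4: rhs = 9, matching y values: 3, 10 (2 points).
  x = 5: rhs = 3, matching y values: 4, 9 (2 points).
  x = 6: rhs = 1, matching y values: 1, 12 (2 points).
  x = 7: rhs = 9, matching y values: 3, 10 (2 points).
  x = 8: rhs = 7, matching y values: none (0 points).
  x = 9: rhs = 1, matching y values: 1, 12 (2 points).
  x = 10: rhs = 10, matching y values: 6, 7 (2 points).
  x = 11: rhs = 1, matching y values: 1, 12 (2 points).
  x = 12: rhs = 6, matching y values: none (0 points).
Total affine count: 19.
Full point count |E(F_13)| = 19 + 1 = 20.
Hasse bound: |20 − (13+1)| = |6| = 6 ≤ 2√13 ≈ 7.2111 ✓.


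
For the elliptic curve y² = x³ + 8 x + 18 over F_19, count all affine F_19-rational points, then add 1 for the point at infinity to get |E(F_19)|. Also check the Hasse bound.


Affine points = {(2, 2), (2, 17), (4, 0), (6, 4), (6, 15), (8, 9), (8, 10), (13, 1), (13, 18), (14, 9), (14, 10), (15, 6), (15, 13), (16, 9), (16, 10), (18, 3), (18, 16)}; affine count = 17; |E(F_19)| = 18.

Discriminant check: Δ ∝ 4a³ + 27b² = 4·8³ + 27·18² = 4·512 + 27·324 ≡ 4 (mod 19). Nonzero ⇒ E is nonsingular.
For each x ∈ F_19, compute rhs = x³ + 8·x + 18 mod 19, then count y ∈ F_19 with y² ≡ rhs.
  x = 0: rhs = 18, matching y values: none (0 points).
  x = 1: rhs = 8, matching y values: none (0 points).
  x = 2: rhs = 4, matching y values: 2, 17 (2 points).
  x = 3: rhs = 12, matching y values: none (0 points).
  x = 4: rhs = 0, matching y values: 0 (1 points).
  x = 5: rhs = 12, matching y values: none (0 points).
  x = 6: rhs = 16, matching y values: 4, 15 (2 points).
  x = 7: rhs = 18, matching y values: none (0 points).
  x = 8: rhs = 5, matching y values: 9, 10 (2 points).
  x = 9: rhs = 2, matching y values: none (0 points).
  x = 10: rhs = 15, matching y values: none (0 points).
  x = 11: rhs = 12, matching y values: none (0 points).
  x = 12: rhs = 18, matching y values: none (0 points).
  x = 13: rhs = 1, matching y values: 1, 18 (2 points).
  x = 14: rhs = 5, matching y values: 9, 10 (2 points).
  x = 15: rhs = 17, matching y values: 6, 13 (2 points).
  x = 16: rhs = 5, matching y values: 9, 10 (2 points).
  x = 17: rhs = 13, matching y values: none (0 points).
  x = 18: rhs = 9, matching y values: 3, 16 (2 points).
Total affine count: 17.
Full point count |E(F_19)| = 17 + 1 = 18.
Hasse bound: |18 − (19+1)| = |-2| = 2 ≤ 2√19 ≈ 8.7178 ✓.


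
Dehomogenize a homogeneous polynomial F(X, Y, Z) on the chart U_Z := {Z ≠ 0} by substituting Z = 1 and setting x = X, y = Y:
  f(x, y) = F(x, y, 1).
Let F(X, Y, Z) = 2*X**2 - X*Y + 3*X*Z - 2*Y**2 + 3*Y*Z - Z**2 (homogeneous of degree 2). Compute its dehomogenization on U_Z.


f(x, y) = 2*x**2 - x*y + 3*x - 2*y**2 + 3*y - 1

On U_Z we set Z = 1. Each monomial c·X^i·Y^j·Z^k in F becomes c·x^i·y^j·1^k = c·x^i·y^j.
Substituting Z = 1: F(X, Y, 1) = 2*x**2 - x*y + 3*x - 2*y**2 + 3*y - 1.
Note: deg(f) ≤ deg(F) = 2; strict inequality happens when F is divisible by Z (lost terms).


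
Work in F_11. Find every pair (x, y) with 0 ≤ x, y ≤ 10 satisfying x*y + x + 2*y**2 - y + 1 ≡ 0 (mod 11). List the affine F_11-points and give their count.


Affine F_11-points: {(0, 8), (0, 9), (3, 4), (3, 6), (5, 2), (5, 7), (7, 3), (7, 5), (10, 0), (10, 1)}; count = 10.

For each of the 121 pairs (x, y) ∈ F_11², evaluate f(x, y) mod 11. Record the zeros.
  x = 0: [0↦1, 1↦2, 2↦7, 3↦5, 4↦7, 5↦2, 6↦1, 7↦4, 8↦0, 9↦0, 10↦4]  zeros at y ∈ {8, 9}
  x = 1: [0↦2, 1↦4, 2↦10, 3↦9, 4↦1, 5↦8, 6↦8, 7↦1, 8↦9, 9↦10, 10↦4]  zeros at y ∈ ∅
  x = 2: [0↦3, 1↦6, 2↦2, 3↦2, 4↦6, 5↦3, 6↦4, 7↦9, 8↦7, 9↦9, 10↦4]  zeros at y ∈ ∅
  x = 3: [0↦4, 1↦8, 2↦5, 3↦6, 4↦0, 5↦9, 6↦0, 7↦6, 8↦5, 9↦8, 10↦4]  zeros at y ∈ {4, 6}
  x = 4: [0↦5, 1↦10, 2↦8, 3↦10, 4↦5, 5↦4, 6↦7, 7↦3, 8↦3, 9↦7, 10↦4]  zeros at y ∈ ∅
  x = 5: [0↦6, 1↦1, 2↦0, 3↦3, 4↦10, 5↦10, 6↦3, 7↦0, 8↦1, 9↦6, 10↦4]  zeros at y ∈ {2, 7}
  x = 6: [0↦7, 1↦3, 2↦3, 3↦7, 4↦4, 5↦5, 6↦10, 7↦8, 8↦10, 9↦5, 10↦4]  zeros at y ∈ ∅
  x = 7: [0↦8, 1↦5, 2↦6, 3↦0, 4↦9, 5↦0, 6↦6, 7↦5, 8↦8, 9↦4, 10↦4]  zeros at y ∈ {3, 5}
  x = 8: [0↦9, 1↦7, 2↦9, 3↦4, 4↦3, 5↦6, 6↦2, 7↦2, 8↦6, 9↦3, 10↦4]  zeros at y ∈ ∅
  x = 9: [0↦10, 1↦9, 2↦1, 3↦8, 4↦8, 5↦1, 6↦9, 7↦10, 8↦4, 9↦2, 10↦4]  zeros at y ∈ ∅
  x = 10: [0↦0, 1↦0, 2↦4, 3↦1, 4↦2, 5↦7, 6↦5, 7↦7, 8↦2, 9↦1, 10↦4]  zeros at y ∈ {0, 1}
Collecting zeros: affine points = {(0, 8), (0, 9), (3, 4), (3, 6), (5, 2), (5, 7), (7, 3), (7, 5), (10, 0), (10, 1)}.
Total count |C(F_11)_aff| = 10.


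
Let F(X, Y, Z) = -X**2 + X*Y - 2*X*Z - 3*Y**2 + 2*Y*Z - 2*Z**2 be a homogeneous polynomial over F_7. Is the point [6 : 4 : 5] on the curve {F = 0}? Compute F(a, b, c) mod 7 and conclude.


F(6,4,5) ≡ 3 (mod 7); P is NOT on the curve.

Evaluate F(6, 4, 5) term-by-term (mod 7).
  -X**2 ↦ -1·36·1·1 = -36
  X*Y ↦ 1·6·4·1 = 24
  -2*X*Z ↦ -2·6·1·5 = -60
  -3*Y**2 ↦ -3·1·16·1 = -48
  2*Y*Z ↦ 2·1·4·5 = 40
  -2*Z**2 ↦ -2·1·1·25 = -50
Sum: F(6, 4, 5) = (-36) + (24) + (-60) + (-48) + (40) + (-50) = -130.
Reducing mod 7: -130 ≡ 3 (mod 7).
Since F(a, b, c) ≡ 3 ≠ 0 (mod 7), P does NOT lie on the curve.


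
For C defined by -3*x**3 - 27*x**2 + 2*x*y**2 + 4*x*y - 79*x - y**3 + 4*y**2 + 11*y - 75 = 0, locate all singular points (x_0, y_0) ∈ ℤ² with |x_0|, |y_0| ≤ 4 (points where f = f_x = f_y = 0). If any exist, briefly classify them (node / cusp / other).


Singular points: {(-3, -1)}; classification: cusp.

Compute partial derivatives:
  f_x = -9*x**2 - 54*x + 2*y**2 + 4*y - 79.
  f_y = 4*x*y + 4*x - 3*y**2 + 8*y + 11.
Scan x_0 ∈ {−4, ..., 4}. For each x_0, f_y(x_0, y) is a polynomial in y; find its integer roots y ∈ {−4, ..., 4}, then test f_x and f at those candidates.
  x = -4: f_y(-4, y) = -3*y**2 - 8*y - 5; vanishes at y ∈ {-1}. (-4, -1): f_x = -9 ≠ 0.
  x = -3: f_y(-3, y) = -3*y**2 - 4*y - 1; vanishes at y ∈ {-1}. (-3, -1): f_x = 0, f = 0 — SINGULAR.
  x = -2: f_y(-2, y) = 3 - 3*y**2; vanishes at y ∈ {-1, 1}. (-2, -1): f_x = -9 ≠ 0; (-2, 1): f_x = -1 ≠ 0.
  x = -1: f_y(-1, y) = -3*y**2 + 4*y + 7; vanishes at y ∈ {-1}. (-1, -1): f_x = -36 ≠ 0.
  x = 0: f_y(0, y) = -3*y**2 + 8*y + 11; vanishes at y ∈ {-1}. (0, -1): f_x = -81 ≠ 0.
  x = 1: f_y(1, y) = -3*y**2 + 12*y + 15; vanishes at y ∈ {-1}. (1, -1): f_x = -144 ≠ 0.
  x = 2: f_y(2, y) = -3*y**2 + 16*y + 19; vanishes at y ∈ {-1}. (2, -1): f_x = -225 ≠ 0.
  x = 3: f_y(3, y) = -3*y**2 + 20*y + 23; vanishes at y ∈ {-1}. (3, -1): f_x = -324 ≠ 0.
  x = 4: f_y(4, y) = -3*y**2 + 24*y + 27; vanishes at y ∈ {-1}. (4, -1): f_x = -441 ≠ 0.
Only singular point on the grid: (-3, -1).
Classify: substitute x = -3 + u, y = -1 + v and expand: f = -3*u**3 + 2*u*v**2 - v**3 + v**2.
No constant or linear terms (consistent with a singular point). Quadratic part: v**2. Cubic part: -3*u**3 + 2*u*v**2 - v**3.
The quadratic part v**2 is a perfect square, so there is a single (double) tangent line v = 0, i.e. y = -1. Restricting the cubic part to that line (v = 0) leaves -3*u**3 ≠ 0, so f is not divisible by v and the branch is v² ≈ 3*u**3 to lowest order — this is a cusp.
Classification: cusp.


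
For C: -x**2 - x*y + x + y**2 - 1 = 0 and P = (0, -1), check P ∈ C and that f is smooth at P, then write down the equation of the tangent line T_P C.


Tangent line at P: 2*x - 2*y - 2 = 0.

Step 1: f(0, -1) = 0, so P lies on C.
Step 2: partial derivatives
  f_x(x, y) = -2*x - y + 1, f_y(x, y) = -x + 2*y.
  f_x(P) = 2, f_y(P) = -2 (gradient nonzero, so P is smooth).
Step 3: tangent line at P: 2·(x − 0) + -2·(y − -1) = 0.
Expanding: 2*x - 2*y - 2 = 0.


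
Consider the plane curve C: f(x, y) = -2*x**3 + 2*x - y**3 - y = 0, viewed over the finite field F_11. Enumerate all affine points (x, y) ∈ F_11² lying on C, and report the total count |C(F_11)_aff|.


Affine F_11-points: {(0, 0), (1, 0), (2, 2), (4, 9), (5, 1), (5, 4), (5, 6), (6, 5), (6, 7), (6, 10), (7, 2), (9, 9), (10, 0)}; count = 13.

For each of the 121 pairs (x, y) ∈ F_11², evaluate f(x, y) mod 11. Record the zeros.
  x = 0: [0↦0, 1↦9, 2↦1, 3↦3, 4↦9, 5↦2, 6↦9, 7↦2, 8↦8, 9↦10, 10↦2]  zeros at y ∈ {0}
  x = 1: [0↦0, 1↦9, 2↦1, 3↦3, 4↦9, 5↦2, 6↦9, 7↦2, 8↦8, 9↦10, 10↦2]  zeros at y ∈ {0}
  x = 2: [0↦10, 1↦8, 2↦0, 3↦2, 4↦8, 5↦1, 6↦8, 7↦1, 8↦7, 9↦9, 10↦1]  zeros at y ∈ {2}
  x = 3: [0↦7, 1↦5, 2↦8, 3↦10, 4↦5, 5↦9, 6↦5, 7↦9, 8↦4, 9↦6, 10↦9]  zeros at y ∈ ∅
  x = 4: [0↦1, 1↦10, 2↦2, 3↦4, 4↦10, 5↦3, 6↦10, 7↦3, 8↦9, 9↦0, 10↦3]  zeros at y ∈ {9}
  x = 5: [0↦2, 1↦0, 2↦3, 3↦5, 4↦0, 5↦4, 6↦0, 7↦4, 8↦10, 9↦1, 10↦4]  zeros at y ∈ {1, 4, 6}
  x = 6: [0↦9, 1↦7, 2↦10, 3↦1, 4↦7, 5↦0, 6↦7, 7↦0, 8↦6, 9↦8, 10↦0]  zeros at y ∈ {5, 7, 10}
  x = 7: [0↦10, 1↦8, 2↦0, 3↦2, 4↦8, 5↦1, 6↦8, 7↦1, 8↦7, 9↦9, 10↦1]  zeros at y ∈ {2}
  x = 8: [0↦4, 1↦2, 2↦5, 3↦7, 4↦2, 5↦6, 6↦2, 7↦6, 8↦1, 9↦3, 10↦6]  zeros at y ∈ ∅
  x = 9: [0↦1, 1↦10, 2↦2, 3↦4, 4↦10, 5↦3, 6↦10, 7↦3, 8↦9, 9↦0, 10↦3]  zeros at y ∈ {9}
  x = 10: [0↦0, 1↦9, 2↦1, 3↦3, 4↦9, 5↦2, 6↦9, 7↦2, 8↦8, 9↦10, 10↦2]  zeros at y ∈ {0}
Collecting zeros: affine points = {(0, 0), (1, 0), (2, 2), (4, 9), (5, 1), (5, 4), (5, 6), (6, 5), (6, 7), (6, 10), (7, 2), (9, 9), (10, 0)}.
Total count |C(F_11)_aff| = 13.


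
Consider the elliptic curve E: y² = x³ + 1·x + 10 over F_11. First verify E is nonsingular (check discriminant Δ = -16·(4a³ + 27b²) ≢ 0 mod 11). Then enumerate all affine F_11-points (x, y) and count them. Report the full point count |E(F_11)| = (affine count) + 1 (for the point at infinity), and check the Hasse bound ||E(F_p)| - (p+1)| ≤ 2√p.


Affine points = {(1, 1), (1, 10), (2, 3), (2, 8), (4, 1), (4, 10), (6, 1), (6, 10), (9, 0)}; affine count = 9; |E(F_11)| = 10.

Discriminant check: Δ ∝ 4a³ + 27b² = 4·1³ + 27·10² = 4·1 + 27·100 ≡ 9 (mod 11). Nonzero ⇒ E is nonsingular.
For each x ∈ F_11, compute rhs = x³ + 1·x + 10 mod 11, then count y ∈ F_11 with y² ≡ rhs.
  x = 0: rhs = 10, matching y values: none (0 points).
  x = 1: rhs = 1, matching y values: 1, 10 (2 points).
  x = 2: rhs = 9, matching y values: 3, 8 (2 points).
  x = 3: rhs = 7, matching y values: none (0 points).
  x = 4: rhs = 1, matching y values: 1, 10 (2 points).
  x = 5: rhs = 8, matching y values: none (0 points).
  x = 6: rhs = 1, matching y values: 1, 10 (2 points).
  x = 7: rhs = 8, matching y values: none (0 points).
  x = 8: rhs = 2, matching y values: none (0 points).
  x = 9: rhs = 0, matching y values: 0 (1 points).
  x = 10: rhs = 8, matching y values: none (0 points).
Total affine count: 9.
Full point count |E(F_11)| = 9 + 1 = 10.
Hasse bound: |10 − (11+1)| = |-2| = 2 ≤ 2√11 ≈ 6.6332 ✓.


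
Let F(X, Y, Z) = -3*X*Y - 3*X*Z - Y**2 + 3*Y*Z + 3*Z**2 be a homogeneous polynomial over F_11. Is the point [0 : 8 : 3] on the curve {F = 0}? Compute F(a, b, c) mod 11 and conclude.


F(0,8,3) ≡ 2 (mod 11); P is NOT on the curve.

Evaluate F(0, 8, 3) term-by-term (mod 11).
  -3*X*Y ↦ -3·0·8·1 = 0
  -3*X*Z ↦ -3·0·1·3 = 0
  -Y**2 ↦ -1·1·64·1 = -64
  3*Y*Z ↦ 3·1·8·3 = 72
  3*Z**2 ↦ 3·1·1·9 = 27
Sum: F(0, 8, 3) = (0) + (0) + (-64) + (72) + (27) = 35.
Reducing mod 11: 35 ≡ 2 (mod 11).
Since F(a, b, c) ≡ 2 ≠ 0 (mod 11), P does NOT lie on the curve.


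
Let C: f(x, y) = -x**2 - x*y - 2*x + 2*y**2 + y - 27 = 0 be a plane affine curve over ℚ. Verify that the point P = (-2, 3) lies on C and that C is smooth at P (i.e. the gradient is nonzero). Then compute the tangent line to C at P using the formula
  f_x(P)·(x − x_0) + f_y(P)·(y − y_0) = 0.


Tangent line at P: -x + 15*y - 47 = 0.

Step 1: f(-2, 3) = 0, so P lies on C.
Step 2: partial derivatives
  f_x(x, y) = -2*x - y - 2, f_y(x, y) = -x + 4*y + 1.
  f_x(P) = -1, f_y(P) = 15 (gradient nonzero, so P is smooth).
Step 3: tangent line at P: -1·(x − -2) + 15·(y − 3) = 0.
Expanding: -x + 15*y - 47 = 0.


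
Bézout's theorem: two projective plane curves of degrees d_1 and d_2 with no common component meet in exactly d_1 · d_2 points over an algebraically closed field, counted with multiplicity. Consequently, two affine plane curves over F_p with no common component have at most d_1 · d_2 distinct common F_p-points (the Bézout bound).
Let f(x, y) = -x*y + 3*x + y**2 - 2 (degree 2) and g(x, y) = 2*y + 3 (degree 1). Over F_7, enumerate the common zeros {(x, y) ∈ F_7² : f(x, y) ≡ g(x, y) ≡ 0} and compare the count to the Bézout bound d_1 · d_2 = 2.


Common zeros: {(5, 2)}; count = 1; Bézout bound = 2.

deg(f) = 2, deg(g) = 1, so Bézout bound = 2.
Scan x ∈ F_7. For each x, list the y ∈ F_7 with f(x, y) ≡ 0 and those with g(x, y) ≡ 0 (mod 7); the common zeros in that column are the intersection.
  x = 0: f ≡ 0 at y ∈ {3, 4}; g ≡ 0 at y ∈ {2}; common: ∅.
  x = 1: f ≡ 0 at y ∈ {3, 5}; g ≡ 0 at y ∈ {2}; common: ∅.
  x = 2: f ≡ 0 at y ∈ {3, 6}; g ≡ 0 at y ∈ {2}; common: ∅.
  x = 3: f ≡ 0 at y ∈ {0, 3}; g ≡ 0 at y ∈ {2}; common: ∅.
  x = 4: f ≡ 0 at y ∈ {1, 3}; g ≡ 0 at y ∈ {2}; common: ∅.
  x = 5: f ≡ 0 at y ∈ {2, 3}; g ≡ 0 at y ∈ {2}; common: {2}.
  x = 6: f ≡ 0 at y ∈ {3}; g ≡ 0 at y ∈ {2}; common: ∅.
Collecting: common zeros = {(5, 2)}, so the count is 1.
Comparison with the Bézout bound: 1 ≤ 2 = deg(f)·deg(g), as expected for curves with no common component (the affine F_7-count falls short of the bound because intersections may lie at infinity, over extension fields, or carry multiplicity).


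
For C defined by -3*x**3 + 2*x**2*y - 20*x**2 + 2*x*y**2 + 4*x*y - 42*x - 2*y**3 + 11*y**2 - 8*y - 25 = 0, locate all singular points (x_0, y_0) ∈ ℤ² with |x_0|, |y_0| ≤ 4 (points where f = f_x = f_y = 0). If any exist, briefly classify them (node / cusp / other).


Singular points: {(-2, 1)}; classification: cusp.

Compute partial derivatives:
  f_x = -9*x**2 + 4*x*y - 40*x + 2*y**2 + 4*y - 42.
  f_y = 2*x**2 + 4*x*y + 4*x - 6*y**2 + 22*y - 8.
Scan x_0 ∈ {−4, ..., 4}. For each x_0, f_y(x_0, y) is a polynomial in y; find its integer roots y ∈ {−4, ..., 4}, then test f_x and f at those candidates.
  x = -4: f_y(-4, y) = -6*y**2 + 6*y + 8; no integer root y with |y| ≤ 4.
  x = -3: f_y(-3, y) = -6*y**2 + 10*y - 2; no integer root y with |y| ≤ 4.
  x = -2: f_y(-2, y) = -6*y**2 + 14*y - 8; vanishes at y ∈ {1}. (-2, 1): f_x = 0, f = 0 — SINGULAR.
  x = -1: f_y(-1, y) = -6*y**2 + 18*y - 10; no integer root y with |y| ≤ 4.
  x = 0: f_y(0, y) = -6*y**2 + 22*y - 8; no integer root y with |y| ≤ 4.
  x = 1: f_y(1, y) = -6*y**2 + 26*y - 2; no integer root y with |y| ≤ 4.
  x = 2: f_y(2, y) = -6*y**2 + 30*y + 8; no integer root y with |y| ≤ 4.
  x = 3: f_y(3, y) = -6*y**2 + 34*y + 22; no integer root y with |y| ≤ 4.
  x = 4: f_y(4, y) = -6*y**2 + 38*y + 40; no integer root y with |y| ≤ 4.
Only singular point on the grid: (-2, 1).
Classify: substitute x = -2 + u, y = 1 + v and expand: f = -3*u**3 + 2*u**2*v + 2*u*v**2 - 2*v**3 + v**2.
No constant or linear terms (consistent with a singular point). Quadratic part: v**2. Cubic part: -3*u**3 + 2*u**2*v + 2*u*v**2 - 2*v**3.
The quadratic part v**2 is a perfect square, so there is a single (double) tangent line v = 0, i.e. y = 1. Restricting the cubic part to that line (v = 0) leaves -3*u**3 ≠ 0, so f is not divisible by v and the branch is v² ≈ 3*u**3 to lowest order — this is a cusp.
Classification: cusp.


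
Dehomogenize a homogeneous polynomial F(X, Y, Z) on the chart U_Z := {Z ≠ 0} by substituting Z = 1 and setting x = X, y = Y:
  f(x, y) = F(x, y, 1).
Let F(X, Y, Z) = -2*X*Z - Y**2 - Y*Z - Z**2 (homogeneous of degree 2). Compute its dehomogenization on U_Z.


f(x, y) = -2*x - y**2 - y - 1

On U_Z we set Z = 1. Each monomial c·X^i·Y^j·Z^k in F becomes c·x^i·y^j·1^k = c·x^i·y^j.
Substituting Z = 1: F(X, Y, 1) = -2*x - y**2 - y - 1.
Note: deg(f) ≤ deg(F) = 2; strict inequality happens when F is divisible by Z (lost terms).
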